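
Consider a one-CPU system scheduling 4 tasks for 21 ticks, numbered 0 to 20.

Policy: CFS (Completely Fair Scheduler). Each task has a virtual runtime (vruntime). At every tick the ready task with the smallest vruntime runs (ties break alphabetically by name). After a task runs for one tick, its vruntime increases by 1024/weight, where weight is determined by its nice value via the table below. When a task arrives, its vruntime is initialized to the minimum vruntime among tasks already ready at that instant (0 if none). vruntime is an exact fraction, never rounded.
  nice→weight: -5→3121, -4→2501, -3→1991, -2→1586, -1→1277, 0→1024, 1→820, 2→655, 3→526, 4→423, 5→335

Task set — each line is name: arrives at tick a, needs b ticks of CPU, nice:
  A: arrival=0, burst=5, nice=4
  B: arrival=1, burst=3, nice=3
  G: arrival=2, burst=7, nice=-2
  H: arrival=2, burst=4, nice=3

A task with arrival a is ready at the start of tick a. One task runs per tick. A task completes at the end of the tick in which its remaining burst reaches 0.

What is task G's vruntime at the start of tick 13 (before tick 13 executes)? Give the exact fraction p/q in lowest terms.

vruntime(G, start of tick 13) = 2111488/335439

t=0: vr[A=0] → run A
t=1: vr[A=1024/423 B=1024/423] → run A
t=2: vr[A=2048/423 B=1024/423 G=1024/423 H=1024/423] → run B
t=3: vr[A=2048/423 B=485888/111249 G=1024/423 H=1024/423] → run G
t=4: vr[A=2048/423 B=485888/111249 G=1028608/335439 H=1024/423] → run H
t=5: vr[A=2048/423 B=485888/111249 G=1028608/335439 H=485888/111249] → run G
t=6: vr[A=2048/423 B=485888/111249 G=1245184/335439 H=485888/111249] → run G
t=7: vr[A=2048/423 B=485888/111249 G=1461760/335439 H=485888/111249] → run G
t=8: vr[A=2048/423 B=485888/111249 G=1678336/335439 H=485888/111249] → run B
t=9: vr[A=2048/423 B=702464/111249 G=1678336/335439 H=485888/111249] → run H
t=10: vr[A=2048/423 B=702464/111249 G=1678336/335439 H=702464/111249] → run A
t=11: vr[A=1024/141 B=702464/111249 G=1678336/335439 H=702464/111249] → run G
t=12: vr[A=1024/141 B=702464/111249 G=1894912/335439 H=702464/111249] → run G
t=13: vr[A=1024/141 B=702464/111249 G=2111488/335439 H=702464/111249] → run G
t=14: vr[A=1024/141 B=702464/111249 H=702464/111249] → run B
t=15: vr[A=1024/141 H=702464/111249] → run H
t=16: vr[A=1024/141 H=919040/111249] → run A
t=17: vr[A=4096/423 H=919040/111249] → run H
t=18: vr[A=4096/423] → run A
t=19: (idle)
t=20: (idle)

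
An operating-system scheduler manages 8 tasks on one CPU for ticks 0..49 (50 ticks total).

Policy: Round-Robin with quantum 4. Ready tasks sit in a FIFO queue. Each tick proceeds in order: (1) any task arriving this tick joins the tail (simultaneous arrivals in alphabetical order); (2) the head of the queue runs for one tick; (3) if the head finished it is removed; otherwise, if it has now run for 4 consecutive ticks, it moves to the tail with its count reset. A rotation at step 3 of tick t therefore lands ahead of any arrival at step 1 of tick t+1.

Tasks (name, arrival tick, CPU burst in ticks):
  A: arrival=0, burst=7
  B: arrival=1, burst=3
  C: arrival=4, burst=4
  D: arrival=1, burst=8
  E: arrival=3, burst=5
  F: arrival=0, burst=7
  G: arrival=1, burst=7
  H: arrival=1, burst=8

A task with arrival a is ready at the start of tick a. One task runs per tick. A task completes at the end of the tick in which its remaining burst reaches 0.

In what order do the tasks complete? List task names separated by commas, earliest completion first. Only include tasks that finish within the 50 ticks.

t=0: queue=[A,F] q_used=0 → run A
t=1: queue=[A,F,B,D,G,H] q_used=1 → run A
t=2: queue=[A,F,B,D,G,H] q_used=2 → run A
t=3: queue=[A,F,B,D,G,H,E] q_used=3 → run A
t=4: queue=[F,B,D,G,H,E,A,C] q_used=0 → run F
t=5: queue=[F,B,D,G,H,E,A,C] q_used=1 → run F
t=6: queue=[F,B,D,G,H,E,A,C] q_used=2 → run F
t=7: queue=[F,B,D,G,H,E,A,C] q_used=3 → run F
t=8: queue=[B,D,G,H,E,A,C,F] q_used=0 → run B
t=9: queue=[B,D,G,H,E,A,C,F] q_used=1 → run B
t=10: queue=[B,D,G,H,E,A,C,F] q_used=2 → run B
t=11: queue=[D,G,H,E,A,C,F] q_used=0 → run D
t=12: queue=[D,G,H,E,A,C,F] q_used=1 → run D
t=13: queue=[D,G,H,E,A,C,F] q_used=2 → run D
t=14: queue=[D,G,H,E,A,C,F] q_used=3 → run D
t=15: queue=[G,H,E,A,C,F,D] q_used=0 → run G
t=16: queue=[G,H,E,A,C,F,D] q_used=1 → run G
t=17: queue=[G,H,E,A,C,F,D] q_used=2 → run G
t=18: queue=[G,H,E,A,C,F,D] q_used=3 → run G
t=19: queue=[H,E,A,C,F,D,G] q_used=0 → run H
t=20: queue=[H,E,A,C,F,D,G] q_used=1 → run H
t=21: queue=[H,E,A,C,F,D,G] q_used=2 → run H
t=22: queue=[H,E,A,C,F,D,G] q_used=3 → run H
t=23: queue=[E,A,C,F,D,G,H] q_used=0 → run E
t=24: queue=[E,A,C,F,D,G,H] q_used=1 → run E
t=25: queue=[E,A,C,F,D,G,H] q_used=2 → run E
t=26: queue=[E,A,C,F,D,G,H] q_used=3 → run E
t=27: queue=[A,C,F,D,G,H,E] q_used=0 → run A
t=28: queue=[A,C,F,D,G,H,E] q_used=1 → run A
t=29: queue=[A,C,F,D,G,H,E] q_used=2 → run A
t=30: queue=[C,F,D,G,H,E] q_used=0 → run C
t=31: queue=[C,F,D,G,H,E] q_used=1 → run C
t=32: queue=[C,F,D,G,H,E] q_used=2 → run C
t=33: queue=[C,F,D,G,H,E] q_used=3 → run C
t=34: queue=[F,D,G,H,E] q_used=0 → run F
t=35: queue=[F,D,G,H,E] q_used=1 → run F
t=36: queue=[F,D,G,H,E] q_used=2 → run F
t=37: queue=[D,G,H,E] q_used=0 → run D
t=38: queue=[D,G,H,E] q_used=1 → run D
t=39: queue=[D,G,H,E] q_used=2 → run D
t=40: queue=[D,G,H,E] q_used=3 → run D
t=41: queue=[G,H,E] q_used=0 → run G
t=42: queue=[G,H,E] q_used=1 → run G
t=43: queue=[G,H,E] q_used=2 → run G
t=44: queue=[H,E] q_used=0 → run H
t=45: queue=[H,E] q_used=1 → run H
t=46: queue=[H,E] q_used=2 → run H
t=47: queue=[H,E] q_used=3 → run H
t=48: queue=[E] q_used=0 → run E
t=49: (idle)

completion order = B, A, C, F, D, G, H, E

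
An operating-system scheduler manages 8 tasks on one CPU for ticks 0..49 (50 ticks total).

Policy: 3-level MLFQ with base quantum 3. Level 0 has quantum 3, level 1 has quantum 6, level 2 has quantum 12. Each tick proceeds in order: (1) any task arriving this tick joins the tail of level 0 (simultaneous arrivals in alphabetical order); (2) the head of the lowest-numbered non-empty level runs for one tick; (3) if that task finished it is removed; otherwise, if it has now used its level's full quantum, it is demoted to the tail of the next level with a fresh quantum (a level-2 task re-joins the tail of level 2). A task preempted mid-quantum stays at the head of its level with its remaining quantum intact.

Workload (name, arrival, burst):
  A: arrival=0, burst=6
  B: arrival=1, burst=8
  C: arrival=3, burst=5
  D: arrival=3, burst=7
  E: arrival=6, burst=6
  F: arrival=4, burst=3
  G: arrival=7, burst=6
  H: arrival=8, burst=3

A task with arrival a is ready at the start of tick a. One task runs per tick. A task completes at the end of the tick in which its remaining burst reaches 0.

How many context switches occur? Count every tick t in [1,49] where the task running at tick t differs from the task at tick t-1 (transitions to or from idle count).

context switches = 14

t=0: L0/L1/L2 = A/-/- → run A
t=1: L0/L1/L2 = AB/-/- → run A
t=2: L0/L1/L2 = AB/-/- → run A
t=3: L0/L1/L2 = BCD/A/- → run B
t=4: L0/L1/L2 = BCDF/A/- → run B
t=5: L0/L1/L2 = BCDF/A/- → run B
t=6: L0/L1/L2 = CDFE/AB/- → run C
t=7: L0/L1/L2 = CDFEG/AB/- → run C
t=8: L0/L1/L2 = CDFEGH/AB/- → run C
t=9: L0/L1/L2 = DFEGH/ABC/- → run D
t=10: L0/L1/L2 = DFEGH/ABC/- → run D
t=11: L0/L1/L2 = DFEGH/ABC/- → run D
t=12: L0/L1/L2 = FEGH/ABCD/- → run F
t=13: L0/L1/L2 = FEGH/ABCD/- → run F
t=14: L0/L1/L2 = FEGH/ABCD/- → run F
t=15: L0/L1/L2 = EGH/ABCD/- → run E
t=16: L0/L1/L2 = EGH/ABCD/- → run E
t=17: L0/L1/L2 = EGH/ABCD/- → run E
t=18: L0/L1/L2 = GH/ABCDE/- → run G
t=19: L0/L1/L2 = GH/ABCDE/- → run G
t=20: L0/L1/L2 = GH/ABCDE/- → run G
t=21: L0/L1/L2 = H/ABCDEG/- → run H
t=22: L0/L1/L2 = H/ABCDEG/- → run H
t=23: L0/L1/L2 = H/ABCDEG/- → run H
t=24: L0/L1/L2 = -/ABCDEG/- → run A
t=25: L0/L1/L2 = -/ABCDEG/- → run A
t=26: L0/L1/L2 = -/ABCDEG/- → run A
t=27: L0/L1/L2 = -/BCDEG/- → run B
t=28: L0/L1/L2 = -/BCDEG/- → run B
t=29: L0/L1/L2 = -/BCDEG/- → run B
t=30: L0/L1/L2 = -/BCDEG/- → run B
t=31: L0/L1/L2 = -/BCDEG/- → run B
t=32: L0/L1/L2 = -/CDEG/- → run C
t=33: L0/L1/L2 = -/CDEG/- → run C
t=34: L0/L1/L2 = -/DEG/- → run D
t=35: L0/L1/L2 = -/DEG/- → run D
t=36: L0/L1/L2 = -/DEG/- → run D
t=37: L0/L1/L2 = -/DEG/- → run D
t=38: L0/L1/L2 = -/EG/- → run E
t=39: L0/L1/L2 = -/EG/- → run E
t=40: L0/L1/L2 = -/EG/- → run E
t=41: L0/L1/L2 = -/G/- → run G
t=42: L0/L1/L2 = -/G/- → run G
t=43: L0/L1/L2 = -/G/- → run G
t=44: (idle)
t=45: (idle)
t=46: (idle)
t=47: (idle)
t=48: (idle)
t=49: (idle)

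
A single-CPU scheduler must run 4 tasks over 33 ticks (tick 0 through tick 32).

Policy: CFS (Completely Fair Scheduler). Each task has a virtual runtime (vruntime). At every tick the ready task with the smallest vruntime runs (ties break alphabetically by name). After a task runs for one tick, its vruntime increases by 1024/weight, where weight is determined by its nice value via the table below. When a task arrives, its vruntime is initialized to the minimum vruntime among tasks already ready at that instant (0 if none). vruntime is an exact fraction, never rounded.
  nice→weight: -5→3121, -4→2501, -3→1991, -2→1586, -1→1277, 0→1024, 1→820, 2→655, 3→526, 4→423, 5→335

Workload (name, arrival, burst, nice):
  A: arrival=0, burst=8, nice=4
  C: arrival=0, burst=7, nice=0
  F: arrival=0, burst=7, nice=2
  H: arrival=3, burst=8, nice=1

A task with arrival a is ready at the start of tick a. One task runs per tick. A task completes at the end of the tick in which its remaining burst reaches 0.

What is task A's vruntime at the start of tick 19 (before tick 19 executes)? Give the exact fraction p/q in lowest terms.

vruntime(A, start of tick 19) = 1024/141

t=0: vr[A=0 C=0 F=0] → run A
t=1: vr[A=1024/423 C=0 F=0] → run C
t=2: vr[A=1024/423 C=1 F=0] → run F
t=3: vr[A=1024/423 C=1 F=1024/655 H=1] → run C
t=4: vr[A=1024/423 C=2 F=1024/655 H=1] → run H
t=5: vr[A=1024/423 C=2 F=1024/655 H=461/205] → run F
t=6: vr[A=1024/423 C=2 F=2048/655 H=461/205] → run C
t=7: vr[A=1024/423 C=3 F=2048/655 H=461/205] → run H
t=8: vr[A=1024/423 C=3 F=2048/655 H=717/205] → run A
t=9: vr[A=2048/423 C=3 F=2048/655 H=717/205] → run C
t=10: vr[A=2048/423 C=4 F=2048/655 H=717/205] → run F
t=11: vr[A=2048/423 C=4 F=3072/655 H=717/205] → run H
t=12: vr[A=2048/423 C=4 F=3072/655 H=973/205] → run C
t=13: vr[A=2048/423 C=5 F=3072/655 H=973/205] → run F
t=14: vr[A=2048/423 C=5 F=4096/655 H=973/205] → run H
t=15: vr[A=2048/423 C=5 F=4096/655 H=1229/205] → run A
t=16: vr[A=1024/141 C=5 F=4096/655 H=1229/205] → run C
t=17: vr[A=1024/141 C=6 F=4096/655 H=1229/205] → run H
t=18: vr[A=1024/141 C=6 F=4096/655 H=297/41] → run C
t=19: vr[A=1024/141 F=4096/655 H=297/41] → run F
t=20: vr[A=1024/141 F=1024/131 H=297/41] → run H
t=21: vr[A=1024/141 F=1024/131 H=1741/205] → run A
t=22: vr[A=4096/423 F=1024/131 H=1741/205] → run F
t=23: vr[A=4096/423 F=6144/655 H=1741/205] → run H
t=24: vr[A=4096/423 F=6144/655 H=1997/205] → run F
t=25: vr[A=4096/423 H=1997/205] → run A
t=26: vr[A=5120/423 H=1997/205] → run H
t=27: vr[A=5120/423] → run A
t=28: vr[A=2048/141] → run A
t=29: vr[A=7168/423] → run A
t=30: (idle)
t=31: (idle)
t=32: (idle)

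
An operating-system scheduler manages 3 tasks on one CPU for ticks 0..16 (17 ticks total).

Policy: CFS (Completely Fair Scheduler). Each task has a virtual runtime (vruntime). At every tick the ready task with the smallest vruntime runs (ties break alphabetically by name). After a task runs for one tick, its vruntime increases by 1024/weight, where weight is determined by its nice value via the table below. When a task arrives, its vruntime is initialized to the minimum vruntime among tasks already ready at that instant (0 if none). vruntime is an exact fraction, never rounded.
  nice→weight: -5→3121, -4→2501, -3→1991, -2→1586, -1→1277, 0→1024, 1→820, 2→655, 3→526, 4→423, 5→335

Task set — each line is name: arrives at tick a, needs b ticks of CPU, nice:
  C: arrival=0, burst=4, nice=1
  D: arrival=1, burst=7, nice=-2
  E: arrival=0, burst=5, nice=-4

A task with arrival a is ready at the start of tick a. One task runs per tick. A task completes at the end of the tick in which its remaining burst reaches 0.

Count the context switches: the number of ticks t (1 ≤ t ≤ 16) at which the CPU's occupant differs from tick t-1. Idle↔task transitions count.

t=0: vr[C=0 E=0] → run C
t=1: vr[C=256/205 D=0 E=0] → run D
t=2: vr[C=256/205 D=512/793 E=0] → run E
t=3: vr[C=256/205 D=512/793 E=1024/2501] → run E
t=4: vr[C=256/205 D=512/793 E=2048/2501] → run D
t=5: vr[C=256/205 D=1024/793 E=2048/2501] → run E
t=6: vr[C=256/205 D=1024/793 E=3072/2501] → run E
t=7: vr[C=256/205 D=1024/793 E=4096/2501] → run C
t=8: vr[C=512/205 D=1024/793 E=4096/2501] → run D
t=9: vr[C=512/205 D=1536/793 E=4096/2501] → run E
t=10: vr[C=512/205 D=1536/793] → run D
t=11: vr[C=512/205 D=2048/793] → run C
t=12: vr[C=768/205 D=2048/793] → run D
t=13: vr[C=768/205 D=2560/793] → run D
t=14: vr[C=768/205 D=3072/793] → run C
t=15: vr[D=3072/793] → run D
t=16: (idle)

context switches = 13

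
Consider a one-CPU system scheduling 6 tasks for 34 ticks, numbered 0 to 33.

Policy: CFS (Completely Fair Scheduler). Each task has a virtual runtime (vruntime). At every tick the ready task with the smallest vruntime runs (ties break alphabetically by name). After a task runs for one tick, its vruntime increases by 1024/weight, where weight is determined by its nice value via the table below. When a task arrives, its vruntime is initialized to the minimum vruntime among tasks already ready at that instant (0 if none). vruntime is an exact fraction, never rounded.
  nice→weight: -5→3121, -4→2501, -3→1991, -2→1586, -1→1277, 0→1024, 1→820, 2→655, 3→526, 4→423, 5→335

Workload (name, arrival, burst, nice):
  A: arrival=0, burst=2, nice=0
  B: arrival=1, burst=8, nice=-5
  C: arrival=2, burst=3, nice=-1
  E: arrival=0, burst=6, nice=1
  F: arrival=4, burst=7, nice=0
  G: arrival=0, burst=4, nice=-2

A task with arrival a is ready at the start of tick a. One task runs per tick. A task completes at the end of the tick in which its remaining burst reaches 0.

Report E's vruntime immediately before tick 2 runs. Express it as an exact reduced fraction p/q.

vruntime(E, start of tick 2) = 0/1

t=0: vr[A=0 E=0 G=0] → run A
t=1: vr[A=1 B=0 E=0 G=0] → run B
t=2: vr[A=1 B=1024/3121 C=0 E=0 G=0] → run C
t=3: vr[A=1 B=1024/3121 C=1024/1277 E=0 G=0] → run E
t=4: vr[A=1 B=1024/3121 C=1024/1277 E=256/205 F=0 G=0] → run F
t=5: vr[A=1 B=1024/3121 C=1024/1277 E=256/205 F=1 G=0] → run G
t=6: vr[A=1 B=1024/3121 C=1024/1277 E=256/205 F=1 G=512/793] → run B
t=7: vr[A=1 B=2048/3121 C=1024/1277 E=256/205 F=1 G=512/793] → run G
t=8: vr[A=1 B=2048/3121 C=1024/1277 E=256/205 F=1 G=1024/793] → run B
t=9: vr[A=1 B=3072/3121 C=1024/1277 E=256/205 F=1 G=1024/793] → run C
t=10: vr[A=1 B=3072/3121 C=2048/1277 E=256/205 F=1 G=1024/793] → run B
t=11: vr[A=1 B=4096/3121 C=2048/1277 E=256/205 F=1 G=1024/793] → run A
t=12: vr[B=4096/3121 C=2048/1277 E=256/205 F=1 G=1024/793] → run F
t=13: vr[B=4096/3121 C=2048/1277 E=256/205 F=2 G=1024/793] → run E
t=14: vr[B=4096/3121 C=2048/1277 E=512/205 F=2 G=1024/793] → run G
t=15: vr[B=4096/3121 C=2048/1277 E=512/205 F=2 G=1536/793] → run B
t=16: vr[B=5120/3121 C=2048/1277 E=512/205 F=2 G=1536/793] → run C
t=17: vr[B=5120/3121 E=512/205 F=2 G=1536/793] → run B
t=18: vr[B=6144/3121 E=512/205 F=2 G=1536/793] → run G
t=19: vr[B=6144/3121 E=512/205 F=2] → run B
t=20: vr[B=7168/3121 E=512/205 F=2] → run F
t=21: vr[B=7168/3121 E=512/205 F=3] → run B
t=22: vr[E=512/205 F=3] → run E
t=23: vr[E=768/205 F=3] → run F
t=24: vr[E=768/205 F=4] → run E
t=25: vr[E=1024/205 F=4] → run F
t=26: vr[E=1024/205 F=5] → run E
t=27: vr[E=256/41 F=5] → run F
t=28: vr[E=256/41 F=6] → run F
t=29: vr[E=256/41] → run E
t=30: (idle)
t=31: (idle)
t=32: (idle)
t=33: (idle)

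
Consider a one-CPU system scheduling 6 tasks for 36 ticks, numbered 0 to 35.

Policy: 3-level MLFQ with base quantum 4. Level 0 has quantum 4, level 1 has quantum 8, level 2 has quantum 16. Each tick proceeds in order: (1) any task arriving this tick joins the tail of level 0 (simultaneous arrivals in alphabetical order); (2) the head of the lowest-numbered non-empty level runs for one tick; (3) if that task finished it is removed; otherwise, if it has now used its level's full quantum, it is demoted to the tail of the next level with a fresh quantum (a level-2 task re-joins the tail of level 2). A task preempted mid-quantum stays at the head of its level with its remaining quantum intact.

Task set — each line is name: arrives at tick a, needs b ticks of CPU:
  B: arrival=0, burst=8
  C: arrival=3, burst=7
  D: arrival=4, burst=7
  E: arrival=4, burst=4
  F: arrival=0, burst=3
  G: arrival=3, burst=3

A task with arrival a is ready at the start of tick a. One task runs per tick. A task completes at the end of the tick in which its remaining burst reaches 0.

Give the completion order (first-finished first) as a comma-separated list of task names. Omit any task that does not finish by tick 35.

t=0: L0/L1/L2 = BF/-/- → run B
t=1: L0/L1/L2 = BF/-/- → run B
t=2: L0/L1/L2 = BF/-/- → run B
t=3: L0/L1/L2 = BFCG/-/- → run B
t=4: L0/L1/L2 = FCGDE/B/- → run F
t=5: L0/L1/L2 = FCGDE/B/- → run F
t=6: L0/L1/L2 = FCGDE/B/- → run F
t=7: L0/L1/L2 = CGDE/B/- → run C
t=8: L0/L1/L2 = CGDE/B/- → run C
t=9: L0/L1/L2 = CGDE/B/- → run C
t=10: L0/L1/L2 = CGDE/B/- → run C
t=11: L0/L1/L2 = GDE/BC/- → run G
t=12: L0/L1/L2 = GDE/BC/- → run G
t=13: L0/L1/L2 = GDE/BC/- → run G
t=14: L0/L1/L2 = DE/BC/- → run D
t=15: L0/L1/L2 = DE/BC/- → run D
t=16: L0/L1/L2 = DE/BC/- → run D
t=17: L0/L1/L2 = DE/BC/- → run D
t=18: L0/L1/L2 = E/BCD/- → run E
t=19: L0/L1/L2 = E/BCD/- → run E
t=20: L0/L1/L2 = E/BCD/- → run E
t=21: L0/L1/L2 = E/BCD/- → run E
t=22: L0/L1/L2 = -/BCD/- → run B
t=23: L0/L1/L2 = -/BCD/- → run B
t=24: L0/L1/L2 = -/BCD/- → run B
t=25: L0/L1/L2 = -/BCD/- → run B
t=26: L0/L1/L2 = -/CD/- → run C
t=27: L0/L1/L2 = -/CD/- → run C
t=28: L0/L1/L2 = -/CD/- → run C
t=29: L0/L1/L2 = -/D/- → run D
t=30: L0/L1/L2 = -/D/- → run D
t=31: L0/L1/L2 = -/D/- → run D
t=32: (idle)
t=33: (idle)
t=34: (idle)
t=35: (idle)

completion order = F, G, E, B, C, D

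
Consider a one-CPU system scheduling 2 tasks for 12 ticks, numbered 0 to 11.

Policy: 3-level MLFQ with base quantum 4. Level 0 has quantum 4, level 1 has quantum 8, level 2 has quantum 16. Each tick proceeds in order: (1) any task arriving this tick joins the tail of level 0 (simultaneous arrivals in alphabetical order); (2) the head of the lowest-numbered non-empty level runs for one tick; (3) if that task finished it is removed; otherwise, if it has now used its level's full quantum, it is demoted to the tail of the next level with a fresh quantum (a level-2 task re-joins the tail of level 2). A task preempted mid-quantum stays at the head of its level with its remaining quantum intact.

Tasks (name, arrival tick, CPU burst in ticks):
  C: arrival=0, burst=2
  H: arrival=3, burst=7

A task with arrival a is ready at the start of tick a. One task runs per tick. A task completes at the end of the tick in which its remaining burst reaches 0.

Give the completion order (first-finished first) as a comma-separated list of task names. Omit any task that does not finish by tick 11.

completion order = C, H

t=0: L0/L1/L2 = C/-/- → run C
t=1: L0/L1/L2 = C/-/- → run C
t=2: (idle)
t=3: L0/L1/L2 = H/-/- → run H
t=4: L0/L1/L2 = H/-/- → run H
t=5: L0/L1/L2 = H/-/- → run H
t=6: L0/L1/L2 = H/-/- → run H
t=7: L0/L1/L2 = -/H/- → run H
t=8: L0/L1/L2 = -/H/- → run H
t=9: L0/L1/L2 = -/H/- → run H
t=10: (idle)
t=11: (idle)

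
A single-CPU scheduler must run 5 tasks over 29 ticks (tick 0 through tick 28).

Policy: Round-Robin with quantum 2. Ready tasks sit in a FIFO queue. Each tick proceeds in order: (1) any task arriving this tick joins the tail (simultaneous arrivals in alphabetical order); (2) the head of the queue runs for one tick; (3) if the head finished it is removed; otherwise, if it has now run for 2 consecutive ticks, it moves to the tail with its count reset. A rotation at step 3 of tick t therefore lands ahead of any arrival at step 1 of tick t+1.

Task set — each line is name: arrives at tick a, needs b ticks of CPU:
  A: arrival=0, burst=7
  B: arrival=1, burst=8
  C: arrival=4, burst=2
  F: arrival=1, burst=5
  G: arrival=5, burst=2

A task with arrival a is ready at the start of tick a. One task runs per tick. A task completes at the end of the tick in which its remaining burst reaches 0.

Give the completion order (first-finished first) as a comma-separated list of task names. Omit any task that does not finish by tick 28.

t=0: queue=[A] q_used=0 → run A
t=1: queue=[A,B,F] q_used=1 → run A
t=2: queue=[B,F,A] q_used=0 → run B
t=3: queue=[B,F,A] q_used=1 → run B
t=4: queue=[F,A,B,C] q_used=0 → run F
t=5: queue=[F,A,B,C,G] q_used=1 → run F
t=6: queue=[A,B,C,G,F] q_used=0 → run A
t=7: queue=[A,B,C,G,F] q_used=1 → run A
t=8: queue=[B,C,G,F,A] q_used=0 → run B
t=9: queue=[B,C,G,F,A] q_used=1 → run B
t=10: queue=[C,G,F,A,B] q_used=0 → run C
t=11: queue=[C,G,F,A,B] q_used=1 → run C
t=12: queue=[G,F,A,B] q_used=0 → run G
t=13: queue=[G,F,A,B] q_used=1 → run G
t=14: queue=[F,A,B] q_used=0 → run F
t=15: queue=[F,A,B] q_used=1 → run F
t=16: queue=[A,B,F] q_used=0 → run A
t=17: queue=[A,B,F] q_used=1 → run A
t=18: queue=[B,F,A] q_used=0 → run B
t=19: queue=[B,F,A] q_used=1 → run B
t=20: queue=[F,A,B] q_used=0 → run F
t=21: queue=[A,B] q_used=0 → run A
t=22: queue=[B] q_used=0 → run B
t=23: queue=[B] q_used=1 → run B
t=24: (idle)
t=25: (idle)
t=26: (idle)
t=27: (idle)
t=28: (idle)

completion order = C, G, F, A, B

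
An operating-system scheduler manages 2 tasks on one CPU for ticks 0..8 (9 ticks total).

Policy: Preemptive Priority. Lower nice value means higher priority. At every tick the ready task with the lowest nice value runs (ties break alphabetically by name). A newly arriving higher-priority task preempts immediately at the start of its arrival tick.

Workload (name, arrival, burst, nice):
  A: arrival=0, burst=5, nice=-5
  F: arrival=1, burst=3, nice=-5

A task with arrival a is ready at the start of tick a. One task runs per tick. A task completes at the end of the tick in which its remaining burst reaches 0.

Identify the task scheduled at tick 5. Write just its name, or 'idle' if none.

running at tick 5 = F

t=0: ready={A} → run A
t=1: ready={A,F} → run A
t=2: ready={A,F} → run A
t=3: ready={A,F} → run A
t=4: ready={A,F} → run A
t=5: ready={F} → run F
t=6: ready={F} → run F
t=7: ready={F} → run F
t=8: (idle)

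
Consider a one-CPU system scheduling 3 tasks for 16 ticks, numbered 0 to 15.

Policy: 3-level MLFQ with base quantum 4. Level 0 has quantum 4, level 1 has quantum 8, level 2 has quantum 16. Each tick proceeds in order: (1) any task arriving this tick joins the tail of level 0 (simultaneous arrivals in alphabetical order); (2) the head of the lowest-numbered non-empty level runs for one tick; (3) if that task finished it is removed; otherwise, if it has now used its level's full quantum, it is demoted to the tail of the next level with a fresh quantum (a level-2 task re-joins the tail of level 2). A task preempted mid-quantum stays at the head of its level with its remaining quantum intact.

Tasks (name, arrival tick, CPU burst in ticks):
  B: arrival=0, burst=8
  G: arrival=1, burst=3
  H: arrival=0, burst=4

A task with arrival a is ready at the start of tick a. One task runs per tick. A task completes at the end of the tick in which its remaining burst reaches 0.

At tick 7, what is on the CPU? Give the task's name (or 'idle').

t=0: L0/L1/L2 = BH/-/- → run B
t=1: L0/L1/L2 = BHG/-/- → run B
t=2: L0/L1/L2 = BHG/-/- → run B
t=3: L0/L1/L2 = BHG/-/- → run B
t=4: L0/L1/L2 = HG/B/- → run H
t=5: L0/L1/L2 = HG/B/- → run H
t=6: L0/L1/L2 = HG/B/- → run H
t=7: L0/L1/L2 = HG/B/- → run H
t=8: L0/L1/L2 = G/B/- → run G
t=9: L0/L1/L2 = G/B/- → run G
t=10: L0/L1/L2 = G/B/- → run G
t=11: L0/L1/L2 = -/B/- → run B
t=12: L0/L1/L2 = -/B/- → run B
t=13: L0/L1/L2 = -/B/- → run B
t=14: L0/L1/L2 = -/B/- → run B
t=15: (idle)

running at tick 7 = H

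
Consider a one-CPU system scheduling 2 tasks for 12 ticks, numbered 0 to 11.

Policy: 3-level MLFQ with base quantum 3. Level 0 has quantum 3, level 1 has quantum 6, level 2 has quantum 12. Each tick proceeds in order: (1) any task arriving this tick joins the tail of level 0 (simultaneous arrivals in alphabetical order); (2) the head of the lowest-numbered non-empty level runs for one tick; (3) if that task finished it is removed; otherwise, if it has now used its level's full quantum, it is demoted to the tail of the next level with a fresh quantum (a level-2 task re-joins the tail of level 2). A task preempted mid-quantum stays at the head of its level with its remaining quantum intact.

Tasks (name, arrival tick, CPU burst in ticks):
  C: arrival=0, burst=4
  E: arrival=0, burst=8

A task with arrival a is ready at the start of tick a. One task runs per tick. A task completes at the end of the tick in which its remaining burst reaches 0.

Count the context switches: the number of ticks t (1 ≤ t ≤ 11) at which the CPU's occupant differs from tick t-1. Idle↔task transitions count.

t=0: L0/L1/L2 = CE/-/- → run C
t=1: L0/L1/L2 = CE/-/- → run C
t=2: L0/L1/L2 = CE/-/- → run C
t=3: L0/L1/L2 = E/C/- → run E
t=4: L0/L1/L2 = E/C/- → run E
t=5: L0/L1/L2 = E/C/- → run E
t=6: L0/L1/L2 = -/CE/- → run C
t=7: L0/L1/L2 = -/E/- → run E
t=8: L0/L1/L2 = -/E/- → run E
t=9: L0/L1/L2 = -/E/- → run E
t=10: L0/L1/L2 = -/E/- → run E
t=11: L0/L1/L2 = -/E/- → run E

context switches = 3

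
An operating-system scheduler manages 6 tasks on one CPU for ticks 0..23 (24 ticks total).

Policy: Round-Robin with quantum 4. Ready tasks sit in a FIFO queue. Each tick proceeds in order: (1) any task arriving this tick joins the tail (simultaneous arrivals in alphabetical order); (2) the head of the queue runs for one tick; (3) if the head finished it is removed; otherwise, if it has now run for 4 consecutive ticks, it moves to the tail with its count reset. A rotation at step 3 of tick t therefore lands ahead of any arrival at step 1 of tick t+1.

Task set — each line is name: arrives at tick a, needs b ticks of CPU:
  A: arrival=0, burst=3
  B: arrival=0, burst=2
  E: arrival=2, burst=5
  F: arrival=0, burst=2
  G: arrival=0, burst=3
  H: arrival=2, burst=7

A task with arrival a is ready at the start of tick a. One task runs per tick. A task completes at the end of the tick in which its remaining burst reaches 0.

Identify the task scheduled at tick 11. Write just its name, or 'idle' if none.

t=0: queue=[A,B,F,G] q_used=0 → run A
t=1: queue=[A,B,F,G] q_used=1 → run A
t=2: queue=[A,B,F,G,E,H] q_used=2 → run A
t=3: queue=[B,F,G,E,H] q_used=0 → run B
t=4: queue=[B,F,G,E,H] q_used=1 → run B
t=5: queue=[F,G,E,H] q_used=0 → run F
t=6: queue=[F,G,E,H] q_used=1 → run F
t=7: queue=[G,E,H] q_used=0 → run G
t=8: queue=[G,E,H] q_used=1 → run G
t=9: queue=[G,E,H] q_used=2 → run G
t=10: queue=[E,H] q_used=0 → run E
t=11: queue=[E,H] q_used=1 → run E
t=12: queue=[E,H] q_used=2 → run E
t=13: queue=[E,H] q_used=3 → run E
t=14: queue=[H,E] q_used=0 → run H
t=15: queue=[H,E] q_used=1 → run H
t=16: queue=[H,E] q_used=2 → run H
t=17: queue=[H,E] q_used=3 → run H
t=18: queue=[E,H] q_used=0 → run E
t=19: queue=[H] q_used=0 → run H
t=20: queue=[H] q_used=1 → run H
t=21: queue=[H] q_used=2 → run H
t=22: (idle)
t=23: (idle)

running at tick 11 = E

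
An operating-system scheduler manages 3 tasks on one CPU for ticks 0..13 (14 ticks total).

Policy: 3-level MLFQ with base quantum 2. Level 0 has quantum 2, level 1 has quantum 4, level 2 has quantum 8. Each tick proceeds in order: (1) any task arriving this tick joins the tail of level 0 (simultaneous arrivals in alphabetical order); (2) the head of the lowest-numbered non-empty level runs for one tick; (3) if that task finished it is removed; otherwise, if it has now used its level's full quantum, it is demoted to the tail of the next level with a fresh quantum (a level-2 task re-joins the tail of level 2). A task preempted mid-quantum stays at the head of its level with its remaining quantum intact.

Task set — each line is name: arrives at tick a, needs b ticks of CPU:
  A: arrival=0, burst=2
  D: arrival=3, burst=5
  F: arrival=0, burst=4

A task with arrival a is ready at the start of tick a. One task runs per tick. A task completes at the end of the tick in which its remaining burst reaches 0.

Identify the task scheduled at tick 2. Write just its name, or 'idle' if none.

running at tick 2 = F

t=0: L0/L1/L2 = AF/-/- → run A
t=1: L0/L1/L2 = AF/-/- → run A
t=2: L0/L1/L2 = F/-/- → run F
t=3: L0/L1/L2 = FD/-/- → run F
t=4: L0/L1/L2 = D/F/- → run D
t=5: L0/L1/L2 = D/F/- → run D
t=6: L0/L1/L2 = -/FD/- → run F
t=7: L0/L1/L2 = -/FD/- → run F
t=8: L0/L1/L2 = -/D/- → run D
t=9: L0/L1/L2 = -/D/- → run D
t=10: L0/L1/L2 = -/D/- → run D
t=11: (idle)
t=12: (idle)
t=13: (idle)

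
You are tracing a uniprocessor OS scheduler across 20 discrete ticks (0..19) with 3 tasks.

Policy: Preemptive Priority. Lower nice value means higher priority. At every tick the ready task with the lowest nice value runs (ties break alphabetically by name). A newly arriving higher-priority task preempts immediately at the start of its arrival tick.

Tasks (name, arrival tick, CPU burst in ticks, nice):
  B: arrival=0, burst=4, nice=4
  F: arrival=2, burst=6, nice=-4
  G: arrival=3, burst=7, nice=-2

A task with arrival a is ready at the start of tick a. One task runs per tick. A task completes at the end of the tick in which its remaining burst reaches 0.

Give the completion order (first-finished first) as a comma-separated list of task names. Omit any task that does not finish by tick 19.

t=0: ready={B} → run B
t=1: ready={B} → run B
t=2: ready={B,F} → run F
t=3: ready={B,F,G} → run F
t=4: ready={B,F,G} → run F
t=5: ready={B,F,G} → run F
t=6: ready={B,F,G} → run F
t=7: ready={B,F,G} → run F
t=8: ready={B,G} → run G
t=9: ready={B,G} → run G
t=10: ready={B,G} → run G
t=11: ready={B,G} → run G
t=12: ready={B,G} → run G
t=13: ready={B,G} → run G
t=14: ready={B,G} → run G
t=15: ready={B} → run B
t=16: ready={B} → run B
t=17: (idle)
t=18: (idle)
t=19: (idle)

completion order = F, G, B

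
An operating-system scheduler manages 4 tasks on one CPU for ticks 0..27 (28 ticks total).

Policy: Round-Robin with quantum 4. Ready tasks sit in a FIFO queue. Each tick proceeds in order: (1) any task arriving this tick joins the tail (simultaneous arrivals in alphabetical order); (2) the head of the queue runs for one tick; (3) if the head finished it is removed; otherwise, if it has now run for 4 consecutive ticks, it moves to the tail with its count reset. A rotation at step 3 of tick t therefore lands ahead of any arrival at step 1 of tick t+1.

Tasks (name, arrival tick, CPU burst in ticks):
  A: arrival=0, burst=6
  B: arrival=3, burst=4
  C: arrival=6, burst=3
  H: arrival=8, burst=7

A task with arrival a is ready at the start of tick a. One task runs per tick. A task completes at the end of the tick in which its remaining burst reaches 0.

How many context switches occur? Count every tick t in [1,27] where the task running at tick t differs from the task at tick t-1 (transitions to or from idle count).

context switches = 5

t=0: queue=[A] q_used=0 → run A
t=1: queue=[A] q_used=1 → run A
t=2: queue=[A] q_used=2 → run A
t=3: queue=[A,B] q_used=3 → run A
t=4: queue=[B,A] q_used=0 → run B
t=5: queue=[B,A] q_used=1 → run B
t=6: queue=[B,A,C] q_used=2 → run B
t=7: queue=[B,A,C] q_used=3 → run B
t=8: queue=[A,C,H] q_used=0 → run A
t=9: queue=[A,C,H] q_used=1 → run A
t=10: queue=[C,H] q_used=0 → run C
t=11: queue=[C,H] q_used=1 → run C
t=12: queue=[C,H] q_used=2 → run C
t=13: queue=[H] q_used=0 → run H
t=14: queue=[H] q_used=1 → run H
t=15: queue=[H] q_used=2 → run H
t=16: queue=[H] q_used=3 → run H
t=17: queue=[H] q_used=0 → run H
t=18: queue=[H] q_used=1 → run H
t=19: queue=[H] q_used=2 → run H
t=20: (idle)
t=21: (idle)
t=22: (idle)
t=23: (idle)
t=24: (idle)
t=25: (idle)
t=26: (idle)
t=27: (idle)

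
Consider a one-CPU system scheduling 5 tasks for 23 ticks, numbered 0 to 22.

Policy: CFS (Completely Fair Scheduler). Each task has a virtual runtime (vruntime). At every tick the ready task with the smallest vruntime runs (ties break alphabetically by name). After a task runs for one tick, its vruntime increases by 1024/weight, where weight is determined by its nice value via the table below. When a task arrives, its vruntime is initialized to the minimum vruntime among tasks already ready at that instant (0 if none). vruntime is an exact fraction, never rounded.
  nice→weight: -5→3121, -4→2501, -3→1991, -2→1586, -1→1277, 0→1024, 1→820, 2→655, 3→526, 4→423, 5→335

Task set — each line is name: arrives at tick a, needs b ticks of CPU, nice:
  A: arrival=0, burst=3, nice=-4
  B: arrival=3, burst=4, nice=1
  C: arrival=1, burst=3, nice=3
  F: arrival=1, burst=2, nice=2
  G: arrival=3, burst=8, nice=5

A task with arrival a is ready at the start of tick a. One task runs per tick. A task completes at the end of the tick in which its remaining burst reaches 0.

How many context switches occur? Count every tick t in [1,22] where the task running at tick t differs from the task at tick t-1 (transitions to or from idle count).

context switches = 14

t=0: vr[A=0] → run A
t=1: vr[A=1024/2501 C=1024/2501 F=1024/2501] → run A
t=2: vr[A=2048/2501 C=1024/2501 F=1024/2501] → run C
t=3: vr[A=2048/2501 B=1024/2501 C=1549824/657763 F=1024/2501 G=1024/2501] → run B
t=4: vr[A=2048/2501 B=20736/12505 C=1549824/657763 F=1024/2501 G=1024/2501] → run F
t=5: vr[A=2048/2501 B=20736/12505 C=1549824/657763 F=3231744/1638155 G=1024/2501] → run G
t=6: vr[A=2048/2501 B=20736/12505 C=1549824/657763 F=3231744/1638155 G=2904064/837835] → run A
t=7: vr[B=20736/12505 C=1549824/657763 F=3231744/1638155 G=2904064/837835] → run B
t=8: vr[B=36352/12505 C=1549824/657763 F=3231744/1638155 G=2904064/837835] → run F
t=9: vr[B=36352/12505 C=1549824/657763 G=2904064/837835] → run C
t=10: vr[B=36352/12505 C=2830336/657763 G=2904064/837835] → run B
t=11: vr[B=51968/12505 C=2830336/657763 G=2904064/837835] → run G
t=12: vr[B=51968/12505 C=2830336/657763 G=5465088/837835] → run B
t=13: vr[C=2830336/657763 G=5465088/837835] → run C
t=14: vr[G=5465088/837835] → run G
t=15: vr[G=8026112/837835] → run G
t=16: vr[G=10587136/837835] → run G
t=17: vr[G=2629632/167567] → run G
t=18: vr[G=15709184/837835] → run G
t=19: vr[G=18270208/837835] → run G
t=20: (idle)
t=21: (idle)
t=22: (idle)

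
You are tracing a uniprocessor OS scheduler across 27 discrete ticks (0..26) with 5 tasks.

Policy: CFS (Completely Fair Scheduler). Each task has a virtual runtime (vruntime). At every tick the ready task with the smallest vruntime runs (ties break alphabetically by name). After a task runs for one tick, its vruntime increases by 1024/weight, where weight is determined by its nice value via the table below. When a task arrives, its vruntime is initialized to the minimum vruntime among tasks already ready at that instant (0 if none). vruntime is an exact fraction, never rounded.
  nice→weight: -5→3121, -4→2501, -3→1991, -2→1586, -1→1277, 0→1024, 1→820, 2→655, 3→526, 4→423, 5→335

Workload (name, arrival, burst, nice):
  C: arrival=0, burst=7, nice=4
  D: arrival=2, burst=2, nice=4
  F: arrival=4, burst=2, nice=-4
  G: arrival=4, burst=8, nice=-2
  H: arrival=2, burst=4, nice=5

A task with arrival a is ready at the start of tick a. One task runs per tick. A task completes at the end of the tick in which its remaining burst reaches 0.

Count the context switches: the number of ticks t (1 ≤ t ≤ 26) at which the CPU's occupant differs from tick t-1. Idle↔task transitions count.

context switches = 17

t=0: vr[C=0] → run C
t=1: vr[C=1024/423] → run C
t=2: vr[C=2048/423 D=2048/423 H=2048/423] → run C
t=3: vr[C=1024/141 D=2048/423 H=2048/423] → run D
t=4: vr[C=1024/141 D=1024/141 F=2048/423 G=2048/423 H=2048/423] → run F
t=5: vr[C=1024/141 D=1024/141 F=5555200/1057923 G=2048/423 H=2048/423] → run G
t=6: vr[C=1024/141 D=1024/141 F=5555200/1057923 G=1840640/335439 H=2048/423] → run H
t=7: vr[C=1024/141 D=1024/141 F=5555200/1057923 G=1840640/335439 H=1119232/141705] → run F
t=8: vr[C=1024/141 D=1024/141 G=1840640/335439 H=1119232/141705] → run G
t=9: vr[C=1024/141 D=1024/141 G=2057216/335439 H=1119232/141705] → run G
t=10: vr[C=1024/141 D=1024/141 G=2273792/335439 H=1119232/141705] → run G
t=11: vr[C=1024/141 D=1024/141 G=2490368/335439 H=1119232/141705] → run C
t=12: vr[C=4096/423 D=1024/141 G=2490368/335439 H=1119232/141705] → run D
t=13: vr[C=4096/423 G=2490368/335439 H=1119232/141705] → run G
t=14: vr[C=4096/423 G=2706944/335439 H=1119232/141705] → run H
t=15: vr[C=4096/423 G=2706944/335439 H=1552384/141705] → run G
t=16: vr[C=4096/423 G=2923520/335439 H=1552384/141705] → run G
t=17: vr[C=4096/423 G=3140096/335439 H=1552384/141705] → run G
t=18: vr[C=4096/423 H=1552384/141705] → run C
t=19: vr[C=5120/423 H=1552384/141705] → run H
t=20: vr[C=5120/423 H=1985536/141705] → run C
t=21: vr[C=2048/141 H=1985536/141705] → run H
t=22: vr[C=2048/141] → run C
t=23: (idle)
t=24: (idle)
t=25: (idle)
t=26: (idle)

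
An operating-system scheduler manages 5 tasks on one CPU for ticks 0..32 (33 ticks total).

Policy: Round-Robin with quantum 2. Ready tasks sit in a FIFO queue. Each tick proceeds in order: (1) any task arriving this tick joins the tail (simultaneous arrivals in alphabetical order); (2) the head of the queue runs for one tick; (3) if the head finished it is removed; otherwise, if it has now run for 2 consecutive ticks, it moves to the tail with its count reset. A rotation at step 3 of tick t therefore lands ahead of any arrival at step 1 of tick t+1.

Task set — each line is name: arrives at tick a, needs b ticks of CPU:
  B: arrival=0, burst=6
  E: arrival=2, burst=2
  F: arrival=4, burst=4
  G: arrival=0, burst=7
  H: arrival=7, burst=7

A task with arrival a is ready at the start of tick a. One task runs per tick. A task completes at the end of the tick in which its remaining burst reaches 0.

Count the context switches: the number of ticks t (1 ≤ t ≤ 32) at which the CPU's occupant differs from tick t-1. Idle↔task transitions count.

t=0: queue=[B,G] q_used=0 → run B
t=1: queue=[B,G] q_used=1 → run B
t=2: queue=[G,B,E] q_used=0 → run G
t=3: queue=[G,B,E] q_used=1 → run G
t=4: queue=[B,E,G,F] q_used=0 → run B
t=5: queue=[B,E,G,F] q_used=1 → run B
t=6: queue=[E,G,F,B] q_used=0 → run E
t=7: queue=[E,G,F,B,H] q_used=1 → run E
t=8: queue=[G,F,B,H] q_used=0 → run G
t=9: queue=[G,F,B,H] q_used=1 → run G
t=10: queue=[F,B,H,G] q_used=0 → run F
t=11: queue=[F,B,H,G] q_used=1 → run F
t=12: queue=[B,H,G,F] q_used=0 → run B
t=13: queue=[B,H,G,F] q_used=1 → run B
t=14: queue=[H,G,F] q_used=0 → run H
t=15: queue=[H,G,F] q_used=1 → run H
t=16: queue=[G,F,H] q_used=0 → run G
t=17: queue=[G,F,H] q_used=1 → run G
t=18: queue=[F,H,G] q_used=0 → run F
t=19: queue=[F,H,G] q_used=1 → run F
t=20: queue=[H,G] q_used=0 → run H
t=21: queue=[H,G] q_used=1 → run H
t=22: queue=[G,H] q_used=0 → run G
t=23: queue=[H] q_used=0 → run H
t=24: queue=[H] q_used=1 → run H
t=25: queue=[H] q_used=0 → run H
t=26: (idle)
t=27: (idle)
t=28: (idle)
t=29: (idle)
t=30: (idle)
t=31: (idle)
t=32: (idle)

context switches = 13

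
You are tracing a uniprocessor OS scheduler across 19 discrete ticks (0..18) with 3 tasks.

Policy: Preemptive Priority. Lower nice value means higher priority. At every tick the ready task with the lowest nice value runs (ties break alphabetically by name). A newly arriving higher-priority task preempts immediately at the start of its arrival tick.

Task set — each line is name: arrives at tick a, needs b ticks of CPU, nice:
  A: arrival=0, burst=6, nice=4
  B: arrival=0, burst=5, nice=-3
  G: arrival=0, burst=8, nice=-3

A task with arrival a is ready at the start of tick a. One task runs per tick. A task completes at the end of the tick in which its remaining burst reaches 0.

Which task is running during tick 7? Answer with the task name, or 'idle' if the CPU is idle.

running at tick 7 = G

t=0: ready={A,B,G} → run B
t=1: ready={A,B,G} → run B
t=2: ready={A,B,G} → run B
t=3: ready={A,B,G} → run B
t=4: ready={A,B,G} → run B
t=5: ready={A,G} → run G
t=6: ready={A,G} → run G
t=7: ready={A,G} → run G
t=8: ready={A,G} → run G
t=9: ready={A,G} → run G
t=10: ready={A,G} → run G
t=11: ready={A,G} → run G
t=12: ready={A,G} → run G
t=13: ready={A} → run A
t=14: ready={A} → run A
t=15: ready={A} → run A
t=16: ready={A} → run A
t=17: ready={A} → run A
t=18: ready={A} → run A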